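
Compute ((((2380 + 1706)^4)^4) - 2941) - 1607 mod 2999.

2380 + 1706 = 4086 ≡ 1087 (mod 2999)
(1087)^4 ≡ 1369 (mod 2999)
(1369)^4 ≡ 811 (mod 2999)
811 - 2941 = -2130 ≡ 869 (mod 2999)
869 - 1607 = -738 ≡ 2261 (mod 2999)

2261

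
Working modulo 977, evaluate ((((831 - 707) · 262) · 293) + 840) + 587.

831 - 707 = 124
124 · 262 = 32488 ≡ 247 (mod 977)
247 · 293 = 72371 ≡ 73 (mod 977)
73 + 840 = 913
913 + 587 = 1500 ≡ 523 (mod 977)

523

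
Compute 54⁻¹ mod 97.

Apply the Euclidean algorithm and back-substitute:
97 = 1*54 + 43
54 = 1*43 + 11
43 = 3*11 + 10
11 = 1*10 + 1
10 = 10*1 + 0
gcd(54, 97) = 1, so the inverse exists.
Back-substitute for 1:
1 = 1*11 − 1*10
  = −1*43 + 4*11
  = 4*54 − 5*43
  = −5*97 + 9*54
So 54⁻¹ ≡ 9 (mod 97).

9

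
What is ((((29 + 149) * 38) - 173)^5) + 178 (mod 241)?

29 + 149 = 178
178 * 38 = 6764 ≡ 16 (mod 241)
16 - 173 = -157 ≡ 84 (mod 241)
(84)^5 ≡ 152 (mod 241)
152 + 178 = 330 ≡ 89 (mod 241)

89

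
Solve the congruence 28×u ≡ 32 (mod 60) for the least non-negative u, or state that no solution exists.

14

gcd(28, 60) = 4, and 4 | 32, so solutions exist.
Divide through by 4: 7×u = 8 (mod 15).
7⁻¹ ≡ 13 (mod 15).
u ≡ 13×8 ≡ 14 (mod 15).
The smallest non-negative solution is u = 14.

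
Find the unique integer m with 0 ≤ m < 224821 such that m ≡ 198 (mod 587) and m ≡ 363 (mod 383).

587⁻¹ mod 383: 587·92 ≡ 1 (mod 383), so 587⁻¹ ≡ 92.
m = 198 + 587·((363 − 198)·92 mod 383) = 198 + 587·243 = 142839.

142839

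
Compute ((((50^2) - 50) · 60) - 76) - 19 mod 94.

(50)^2 ≡ 56 (mod 94)
56 - 50 = 6
6 · 60 = 360 ≡ 78 (mod 94)
78 - 76 = 2
2 - 19 = -17 ≡ 77 (mod 94)

77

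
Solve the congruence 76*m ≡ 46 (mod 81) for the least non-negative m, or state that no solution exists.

7

gcd(76, 81) = 1, so a unique solution mod 81 exists.
76⁻¹ ≡ 16 (mod 81).
m ≡ 16*46 ≡ 7 (mod 81).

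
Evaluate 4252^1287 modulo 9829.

1287 in binary is 10100000111, i.e. 1287 = 1024 + 256 + 4 + 2 + 1.
4252^1 ≡ 4252 (mod 9829)
4252^2 ≡ 4252^2 = 18079504 ≡ 3973 (mod 9829)
4252^4 ≡ 3973^2 = 15784729 ≡ 9184 (mod 9829)
4252^8 ≡ 9184^2 = 84345856 ≡ 3207 (mod 9829)
4252^16 ≡ 3207^2 = 10284849 ≡ 3715 (mod 9829)
4252^32 ≡ 3715^2 = 13801225 ≡ 1309 (mod 9829)
4252^64 ≡ 1309^2 = 1713481 ≡ 3235 (mod 9829)
4252^128 ≡ 3235^2 = 10465225 ≡ 7169 (mod 9829)
4252^256 ≡ 7169^2 = 51394561 ≡ 8549 (mod 9829)
4252^512 ≡ 8549^2 = 73085401 ≡ 6786 (mod 9829)
4252^1024 ≡ 6786^2 = 46049796 ≡ 931 (mod 9829)
4252^1287 = 4252^1024 * 4252^256 * 4252^4 * 4252^2 * 4252^1 ≡ 931 * 8549 * 9184 * 3973 * 4252 (mod 9829).
Accumulate the product:
931 * 8549 = 7959119 ≡ 7458
7458 * 9184 = 68494272 ≡ 5800
5800 * 3973 = 23043400 ≡ 4224
4224 * 4252 = 17960448 ≡ 2865

2865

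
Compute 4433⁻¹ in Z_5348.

By the extended Euclidean algorithm:
5348 = 1·4433 + 915
4433 = 4·915 + 773
915 = 1·773 + 142
773 = 5·142 + 63
142 = 2·63 + 16
63 = 3·16 + 15
16 = 1·15 + 1
15 = 15·1 + 0
gcd(4433, 5348) = 1, so the inverse exists.
Bézout: 1 = 281·5348 − 339·4433.
So 4433⁻¹ ≡ −339 ≡ 5009 (mod 5348).

5009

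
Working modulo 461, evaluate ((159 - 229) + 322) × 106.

435

159 - 229 = -70 ≡ 391 (mod 461)
391 + 322 = 713 ≡ 252 (mod 461)
252 × 106 = 26712 ≡ 435 (mod 461)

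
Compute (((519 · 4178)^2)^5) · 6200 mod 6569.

3374

519 · 4178 = 2168382 ≡ 612 (mod 6569)
(612)^2 ≡ 111 (mod 6569)
(111)^5 ≡ 6097 (mod 6569)
6097 · 6200 = 37801400 ≡ 3374 (mod 6569)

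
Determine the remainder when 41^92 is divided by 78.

61

41^1 ≡ 41 (mod 78)
41^2 ≡ 41^2 = 1681 ≡ 43 (mod 78)
41^4 ≡ 43^2 = 1849 ≡ 55 (mod 78)
41^8 ≡ 55^2 = 3025 ≡ 61 (mod 78)
41^16 ≡ 61^2 = 3721 ≡ 55 (mod 78)
41^32 ≡ 55^2 = 3025 ≡ 61 (mod 78)
41^64 ≡ 61^2 = 3721 ≡ 55 (mod 78)
41^92 = 41^64 × 41^16 × 41^8 × 41^4 ≡ 55 × 55 × 61 × 55 (mod 78).
Accumulate the product:
55 × 55 = 3025 ≡ 61
61 × 61 = 3721 ≡ 55
55 × 55 = 3025 ≡ 61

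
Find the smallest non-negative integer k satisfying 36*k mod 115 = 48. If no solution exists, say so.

gcd(36, 115) = 1, so a unique solution mod 115 exists.
36⁻¹ ≡ 16 (mod 115).
k ≡ 16*48 ≡ 78 (mod 115).

78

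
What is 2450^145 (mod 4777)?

2348

Compute successive squares:
145 in binary is 10010001, i.e. 145 = 128 + 16 + 1.
2450^1 ≡ 2450 (mod 4777)
2450^2 ≡ 2450^2 = 6002500 ≡ 2588 (mod 4777)
2450^4 ≡ 2588^2 = 6697744 ≡ 390 (mod 4777)
2450^8 ≡ 390^2 = 152100 ≡ 4013 (mod 4777)
2450^16 ≡ 4013^2 = 16104169 ≡ 902 (mod 4777)
2450^32 ≡ 902^2 = 813604 ≡ 1514 (mod 4777)
2450^64 ≡ 1514^2 = 2292196 ≡ 4013 (mod 4777)
2450^128 ≡ 4013^2 = 16104169 ≡ 902 (mod 4777)
2450^145 = 2450^128 · 2450^16 · 2450^1 ≡ 902 · 902 · 2450 (mod 4777).
Accumulate the product:
902 · 902 = 813604 ≡ 1514
1514 · 2450 = 3709300 ≡ 2348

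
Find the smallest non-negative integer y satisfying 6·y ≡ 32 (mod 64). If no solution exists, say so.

gcd(6, 64) = 2, and 2 | 32, so solutions exist.
Divide through by 2: 3·y mod 32 = 16.
3⁻¹ ≡ 11 (mod 32).
y ≡ 11·16 ≡ 16 (mod 32).
The smallest non-negative solution is y = 16.

16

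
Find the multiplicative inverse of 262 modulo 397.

Apply the Euclidean algorithm and back-substitute:
397 = 1*262 + 135
262 = 1*135 + 127
135 = 1*127 + 8
127 = 15*8 + 7
8 = 1*7 + 1
7 = 7*1 + 0
gcd(262, 397) = 1, so the inverse exists.
Bézout: 1 = 33*397 − 50*262.
So 262⁻¹ ≡ −50 ≡ 347 (mod 397).

347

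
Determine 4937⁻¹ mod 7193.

4722

Apply the Euclidean algorithm and back-substitute:
7193 = 1*4937 + 2256
4937 = 2*2256 + 425
2256 = 5*425 + 131
425 = 3*131 + 32
131 = 4*32 + 3
32 = 10*3 + 2
3 = 1*2 + 1
2 = 2*1 + 0
gcd(4937, 7193) = 1, so the inverse exists.
Back-substitute for 1:
1 = 1*3 − 1*2
  = −1*32 + 11*3
  = 11*131 − 45*32
  = −45*425 + 146*131
  = 146*2256 − 775*425
  = −775*4937 + 1696*2256
  = 1696*7193 − 2471*4937
So 4937⁻¹ ≡ −2471 ≡ 4722 (mod 7193).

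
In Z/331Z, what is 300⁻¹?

By the extended Euclidean algorithm:
331 = 1×300 + 31
300 = 9×31 + 21
31 = 1×21 + 10
21 = 2×10 + 1
10 = 10×1 + 0
gcd(300, 331) = 1, so the inverse exists.
Bézout: 1 = −29×331 + 32×300.
So 300⁻¹ ≡ 32 (mod 331).

32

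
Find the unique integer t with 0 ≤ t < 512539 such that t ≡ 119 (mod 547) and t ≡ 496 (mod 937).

547⁻¹ mod 937: 547×752 ≡ 1 (mod 937), so 547⁻¹ ≡ 752.
t = 119 + 547×((496 − 119)×752 mod 937) = 119 + 547×530 = 290029.

290029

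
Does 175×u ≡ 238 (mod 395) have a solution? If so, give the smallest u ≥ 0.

gcd(175, 395) = 5, and 5 does not divide 238.
So the congruence has no solution.

no solution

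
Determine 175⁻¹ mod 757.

571

Apply the Euclidean algorithm and back-substitute:
757 = 4×175 + 57
175 = 3×57 + 4
57 = 14×4 + 1
4 = 4×1 + 0
gcd(175, 757) = 1, so the inverse exists.
Bézout: 1 = 43×757 − 186×175.
So 175⁻¹ ≡ −186 ≡ 571 (mod 757).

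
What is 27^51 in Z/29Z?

19

Using repeated squaring:
51 in binary is 110011, i.e. 51 = 32 + 16 + 2 + 1.
27^1 ≡ 27 (mod 29)
27^2 ≡ 27^2 = 729 ≡ 4 (mod 29)
27^4 ≡ 4^2 = 16 (mod 29)
27^8 ≡ 16^2 = 256 ≡ 24 (mod 29)
27^16 ≡ 24^2 = 576 ≡ 25 (mod 29)
27^32 ≡ 25^2 = 625 ≡ 16 (mod 29)
27^51 = 27^32 * 27^16 * 27^2 * 27^1 ≡ 16 * 25 * 4 * 27 (mod 29).
Accumulate the product:
16 * 25 = 400 ≡ 23
23 * 4 = 92 ≡ 5
5 * 27 = 135 ≡ 19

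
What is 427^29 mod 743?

Compute successive squares:
29 in binary is 11101, i.e. 29 = 16 + 8 + 4 + 1.
427^1 ≡ 427 (mod 743)
427^2 ≡ 427^2 = 182329 ≡ 294 (mod 743)
427^4 ≡ 294^2 = 86436 ≡ 248 (mod 743)
427^8 ≡ 248^2 = 61504 ≡ 578 (mod 743)
427^16 ≡ 578^2 = 334084 ≡ 477 (mod 743)
427^29 = 427^16 × 427^8 × 427^4 × 427^1 ≡ 477 × 578 × 248 × 427 (mod 743).
Accumulate the product:
477 × 578 = 275706 ≡ 53
53 × 248 = 13144 ≡ 513
513 × 427 = 219051 ≡ 609

609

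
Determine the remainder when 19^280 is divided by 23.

Using repeated squaring:
19^1 ≡ 19 (mod 23)
19^2 ≡ 19^2 = 361 ≡ 16 (mod 23)
19^4 ≡ 16^2 = 256 ≡ 3 (mod 23)
19^8 ≡ 3^2 = 9 (mod 23)
19^16 ≡ 9^2 = 81 ≡ 12 (mod 23)
19^32 ≡ 12^2 = 144 ≡ 6 (mod 23)
19^64 ≡ 6^2 = 36 ≡ 13 (mod 23)
19^128 ≡ 13^2 = 169 ≡ 8 (mod 23)
19^256 ≡ 8^2 = 64 ≡ 18 (mod 23)
19^280 = 19^256 · 19^16 · 19^8 ≡ 18 · 12 · 9 (mod 23).
Accumulate the product:
18 · 12 = 216 ≡ 9
9 · 9 = 81 ≡ 12

12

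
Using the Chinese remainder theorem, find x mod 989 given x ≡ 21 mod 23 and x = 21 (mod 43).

23⁻¹ mod 43: 23·15 ≡ 1 (mod 43), so 23⁻¹ ≡ 15.
x = 21 + 23·((21 − 21)·15 mod 43) = 21 + 23·0 = 21.

21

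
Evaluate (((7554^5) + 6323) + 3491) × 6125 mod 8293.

(7554)^5 ≡ 1955 (mod 8293)
1955 + 6323 = 8278
8278 + 3491 = 11769 ≡ 3476 (mod 8293)
3476 × 6125 = 21290500 ≡ 2369 (mod 8293)

2369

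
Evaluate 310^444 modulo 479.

206

Using repeated squaring:
310^1 ≡ 310 (mod 479)
310^2 ≡ 310^2 = 96100 ≡ 300 (mod 479)
310^4 ≡ 300^2 = 90000 ≡ 427 (mod 479)
310^8 ≡ 427^2 = 182329 ≡ 309 (mod 479)
310^16 ≡ 309^2 = 95481 ≡ 160 (mod 479)
310^32 ≡ 160^2 = 25600 ≡ 213 (mod 479)
310^64 ≡ 213^2 = 45369 ≡ 343 (mod 479)
310^128 ≡ 343^2 = 117649 ≡ 294 (mod 479)
310^256 ≡ 294^2 = 86436 ≡ 216 (mod 479)
310^444 = 310^256 × 310^128 × 310^32 × 310^16 × 310^8 × 310^4 ≡ 216 × 294 × 213 × 160 × 309 × 427 (mod 479).
Accumulate the product:
216 × 294 = 63504 ≡ 276
276 × 213 = 58788 ≡ 350
350 × 160 = 56000 ≡ 436
436 × 309 = 134724 ≡ 125
125 × 427 = 53375 ≡ 206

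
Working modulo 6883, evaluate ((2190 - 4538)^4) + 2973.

2190 - 4538 = -2348 ≡ 4535 (mod 6883)
(4535)^4 ≡ 4509 (mod 6883)
4509 + 2973 = 7482 ≡ 599 (mod 6883)

599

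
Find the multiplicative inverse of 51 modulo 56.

11

Run the extended Euclidean algorithm:
56 = 1*51 + 5
51 = 10*5 + 1
5 = 5*1 + 0
gcd(51, 56) = 1, so the inverse exists.
Bézout: 1 = −10*56 + 11*51.
So 51⁻¹ ≡ 11 (mod 56).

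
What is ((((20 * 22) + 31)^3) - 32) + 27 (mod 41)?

20 * 22 = 440 ≡ 30 (mod 41)
30 + 31 = 61 ≡ 20 (mod 41)
(20)^3 ≡ 5 (mod 41)
5 - 32 = -27 ≡ 14 (mod 41)
14 + 27 = 41 ≡ 0 (mod 41)

0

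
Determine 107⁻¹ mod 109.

109 = 1×107 + 2
107 = 53×2 + 1
2 = 2×1 + 0
gcd(107, 109) = 1, so the inverse exists.
Bézout: 1 = −53×109 + 54×107.
So 107⁻¹ ≡ 54 (mod 109).

54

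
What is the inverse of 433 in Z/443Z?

310

By the extended Euclidean algorithm:
443 = 1*433 + 10
433 = 43*10 + 3
10 = 3*3 + 1
3 = 3*1 + 0
gcd(433, 443) = 1, so the inverse exists.
Back-substitute for 1:
1 = 1*10 − 3*3
  = −3*433 + 130*10
  = 130*443 − 133*433
So 433⁻¹ ≡ −133 ≡ 310 (mod 443).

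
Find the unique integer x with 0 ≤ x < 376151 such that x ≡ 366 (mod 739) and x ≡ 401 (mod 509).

739⁻¹ mod 509: 739·135 ≡ 1 (mod 509), so 739⁻¹ ≡ 135.
x = 366 + 739·((401 − 366)·135 mod 509) = 366 + 739·144 = 106782.

106782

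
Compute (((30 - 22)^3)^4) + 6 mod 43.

30 - 22 = 8
(8)^3 ≡ 39 (mod 43)
(39)^4 ≡ 41 (mod 43)
41 + 6 = 47 ≡ 4 (mod 43)

4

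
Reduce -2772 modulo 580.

128

-2772 = -5×580 + 128, so -2772 ≡ 128 (mod 580).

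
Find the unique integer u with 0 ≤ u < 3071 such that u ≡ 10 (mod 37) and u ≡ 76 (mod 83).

491

37⁻¹ mod 83: 37*9 ≡ 1 (mod 83), so 37⁻¹ ≡ 9.
u = 10 + 37*((76 − 10)*9 mod 83) = 10 + 37*13 = 491.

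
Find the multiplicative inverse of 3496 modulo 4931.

By the extended Euclidean algorithm:
4931 = 1*3496 + 1435
3496 = 2*1435 + 626
1435 = 2*626 + 183
626 = 3*183 + 77
183 = 2*77 + 29
77 = 2*29 + 19
29 = 1*19 + 10
19 = 1*10 + 9
10 = 1*9 + 1
9 = 9*1 + 0
gcd(3496, 4931) = 1, so the inverse exists.
Bézout: 1 = 363*4931 − 512*3496.
So 3496⁻¹ ≡ −512 ≡ 4419 (mod 4931).

4419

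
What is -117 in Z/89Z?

61

-117 = -2·89 + 61, so -117 ≡ 61 (mod 89).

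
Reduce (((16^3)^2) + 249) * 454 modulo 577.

188

(16)^3 ≡ 57 (mod 577)
(57)^2 ≡ 364 (mod 577)
364 + 249 = 613 ≡ 36 (mod 577)
36 * 454 = 16344 ≡ 188 (mod 577)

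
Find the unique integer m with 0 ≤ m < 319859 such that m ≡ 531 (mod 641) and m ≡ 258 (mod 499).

641⁻¹ mod 499: 641×123 ≡ 1 (mod 499), so 641⁻¹ ≡ 123.
m = 531 + 641×((258 − 531)×123 mod 499) = 531 + 641×353 = 226804.
Check: 226804 mod 641 = 531, 226804 mod 499 = 258. ✓

226804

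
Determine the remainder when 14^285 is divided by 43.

Using repeated squaring:
14^1 ≡ 14 (mod 43)
14^2 ≡ 14^2 = 196 ≡ 24 (mod 43)
14^4 ≡ 24^2 = 576 ≡ 17 (mod 43)
14^8 ≡ 17^2 = 289 ≡ 31 (mod 43)
14^16 ≡ 31^2 = 961 ≡ 15 (mod 43)
14^32 ≡ 15^2 = 225 ≡ 10 (mod 43)
14^64 ≡ 10^2 = 100 ≡ 14 (mod 43)
14^128 ≡ 14^2 = 196 ≡ 24 (mod 43)
14^256 ≡ 24^2 = 576 ≡ 17 (mod 43)
14^285 = 14^256 * 14^16 * 14^8 * 14^4 * 14^1 ≡ 17 * 15 * 31 * 17 * 14 (mod 43).
Accumulate the product:
17 * 15 = 255 ≡ 40
40 * 31 = 1240 ≡ 36
36 * 17 = 612 ≡ 10
10 * 14 = 140 ≡ 11

11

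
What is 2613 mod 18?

3

2613 = 145×18 + 3, so 2613 ≡ 3 (mod 18).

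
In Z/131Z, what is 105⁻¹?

131 = 1*105 + 26
105 = 4*26 + 1
26 = 26*1 + 0
gcd(105, 131) = 1, so the inverse exists.
Bézout: 1 = −4*131 + 5*105.
So 105⁻¹ ≡ 5 (mod 131).

5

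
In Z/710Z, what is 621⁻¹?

Run the extended Euclidean algorithm:
710 = 1×621 + 89
621 = 6×89 + 87
89 = 1×87 + 2
87 = 43×2 + 1
2 = 2×1 + 0
gcd(621, 710) = 1, so the inverse exists.
Bézout: 1 = −307×710 + 351×621.
So 621⁻¹ ≡ 351 (mod 710).

351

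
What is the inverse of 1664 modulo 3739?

Run the extended Euclidean algorithm:
3739 = 2×1664 + 411
1664 = 4×411 + 20
411 = 20×20 + 11
20 = 1×11 + 9
11 = 1×9 + 2
9 = 4×2 + 1
2 = 2×1 + 0
gcd(1664, 3739) = 1, so the inverse exists.
Back-substitute for 1:
1 = 1×9 − 4×2
  = −4×11 + 5×9
  = 5×20 − 9×11
  = −9×411 + 185×20
  = 185×1664 − 749×411
  = −749×3739 + 1683×1664
So 1664⁻¹ ≡ 1683 (mod 3739).

1683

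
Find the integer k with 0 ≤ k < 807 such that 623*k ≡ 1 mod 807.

807 = 1*623 + 184
623 = 3*184 + 71
184 = 2*71 + 42
71 = 1*42 + 29
42 = 1*29 + 13
29 = 2*13 + 3
13 = 4*3 + 1
3 = 3*1 + 0
gcd(623, 807) = 1, so the inverse exists.
Back-substitute for 1:
1 = 1*13 − 4*3
  = −4*29 + 9*13
  = 9*42 − 13*29
  = −13*71 + 22*42
  = 22*184 − 57*71
  = −57*623 + 193*184
  = 193*807 − 250*623
So 623⁻¹ ≡ −250 ≡ 557 (mod 807).

557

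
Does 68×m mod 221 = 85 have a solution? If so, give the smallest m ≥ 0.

gcd(68, 221) = 17, and 17 | 85, so solutions exist.
Divide through by 17: 4×m ≡ 5 (mod 13).
4⁻¹ ≡ 10 (mod 13).
m ≡ 10×5 ≡ 11 (mod 13).
The smallest non-negative solution is m = 11.

11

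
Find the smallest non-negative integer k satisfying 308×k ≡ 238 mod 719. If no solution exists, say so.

491

gcd(308, 719) = 1, so a unique solution mod 719 exists.
308⁻¹ ≡ 712 (mod 719).
k ≡ 712×238 ≡ 491 (mod 719).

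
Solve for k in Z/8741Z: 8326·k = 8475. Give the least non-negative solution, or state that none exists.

6509

gcd(8326, 8741) = 1, so a unique solution mod 8741 exists.
8326⁻¹ ≡ 337 (mod 8741).
k ≡ 337·8475 ≡ 6509 (mod 8741).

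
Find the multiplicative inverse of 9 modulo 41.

32

Run the extended Euclidean algorithm:
41 = 4·9 + 5
9 = 1·5 + 4
5 = 1·4 + 1
4 = 4·1 + 0
gcd(9, 41) = 1, so the inverse exists.
Back-substitute for 1:
1 = 1·5 − 1·4
  = −1·9 + 2·5
  = 2·41 − 9·9
So 9⁻¹ ≡ −9 ≡ 32 (mod 41).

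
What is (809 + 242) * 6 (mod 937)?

684

809 + 242 = 1051 ≡ 114 (mod 937)
114 * 6 = 684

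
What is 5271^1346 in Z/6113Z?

5905

Using repeated squaring:
1346 in binary is 10101000010, i.e. 1346 = 1024 + 256 + 64 + 2.
5271^1 ≡ 5271 (mod 6113)
5271^2 ≡ 5271^2 = 27783441 ≡ 5969 (mod 6113)
5271^4 ≡ 5969^2 = 35628961 ≡ 2397 (mod 6113)
5271^8 ≡ 2397^2 = 5745609 ≡ 5502 (mod 6113)
5271^16 ≡ 5502^2 = 30272004 ≡ 428 (mod 6113)
5271^32 ≡ 428^2 = 183184 ≡ 5907 (mod 6113)
5271^64 ≡ 5907^2 = 34892649 ≡ 5758 (mod 6113)
5271^128 ≡ 5758^2 = 33154564 ≡ 3765 (mod 6113)
5271^256 ≡ 3765^2 = 14175225 ≡ 5291 (mod 6113)
5271^512 ≡ 5291^2 = 27994681 ≡ 3254 (mod 6113)
5271^1024 ≡ 3254^2 = 10588516 ≡ 800 (mod 6113)
5271^1346 = 5271^1024 × 5271^256 × 5271^64 × 5271^2 ≡ 800 × 5291 × 5758 × 5969 (mod 6113).
Accumulate the product:
800 × 5291 = 4232800 ≡ 2604
2604 × 5758 = 14993832 ≡ 4756
4756 × 5969 = 28388564 ≡ 5905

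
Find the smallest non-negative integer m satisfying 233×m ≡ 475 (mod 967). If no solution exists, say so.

gcd(233, 967) = 1, so a unique solution mod 967 exists.
233⁻¹ ≡ 884 (mod 967).
m ≡ 884×475 ≡ 222 (mod 967).

222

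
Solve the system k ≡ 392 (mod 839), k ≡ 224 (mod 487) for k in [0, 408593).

839⁻¹ mod 487: 839·101 ≡ 1 (mod 487), so 839⁻¹ ≡ 101.
k = 392 + 839·((224 − 392)·101 mod 487) = 392 + 839·77 = 64995.

64995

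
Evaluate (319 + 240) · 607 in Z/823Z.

319 + 240 = 559
559 · 607 = 339313 ≡ 237 (mod 823)

237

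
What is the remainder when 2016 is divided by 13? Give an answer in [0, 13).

1

2016 = 155·13 + 1, so 2016 ≡ 1 (mod 13).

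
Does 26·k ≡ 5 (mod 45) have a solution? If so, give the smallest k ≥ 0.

40

gcd(26, 45) = 1, so a unique solution mod 45 exists.
26⁻¹ ≡ 26 (mod 45).
k ≡ 26·5 ≡ 40 (mod 45).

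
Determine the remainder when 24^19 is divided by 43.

38

Compute successive squares:
19 in binary is 10011, i.e. 19 = 16 + 2 + 1.
24^1 ≡ 24 (mod 43)
24^2 ≡ 24^2 = 576 ≡ 17 (mod 43)
24^4 ≡ 17^2 = 289 ≡ 31 (mod 43)
24^8 ≡ 31^2 = 961 ≡ 15 (mod 43)
24^16 ≡ 15^2 = 225 ≡ 10 (mod 43)
24^19 = 24^16 · 24^2 · 24^1 ≡ 10 · 17 · 24 (mod 43).
Accumulate the product:
10 · 17 = 170 ≡ 41
41 · 24 = 984 ≡ 38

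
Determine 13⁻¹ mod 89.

By the extended Euclidean algorithm:
89 = 6·13 + 11
13 = 1·11 + 2
11 = 5·2 + 1
2 = 2·1 + 0
gcd(13, 89) = 1, so the inverse exists.
Back-substitute for 1:
1 = 1·11 − 5·2
  = −5·13 + 6·11
  = 6·89 − 41·13
So 13⁻¹ ≡ −41 ≡ 48 (mod 89).

48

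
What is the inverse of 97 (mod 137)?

Run the extended Euclidean algorithm:
137 = 1×97 + 40
97 = 2×40 + 17
40 = 2×17 + 6
17 = 2×6 + 5
6 = 1×5 + 1
5 = 5×1 + 0
gcd(97, 137) = 1, so the inverse exists.
Bézout: 1 = 17×137 − 24×97.
So 97⁻¹ ≡ −24 ≡ 113 (mod 137).

113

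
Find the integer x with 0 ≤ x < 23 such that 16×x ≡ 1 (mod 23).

23 = 1*16 + 7
16 = 2*7 + 2
7 = 3*2 + 1
2 = 2*1 + 0
gcd(16, 23) = 1, so the inverse exists.
Back-substitute for 1:
1 = 1*7 − 3*2
  = −3*16 + 7*7
  = 7*23 − 10*16
So 16⁻¹ ≡ −10 ≡ 13 (mod 23).

13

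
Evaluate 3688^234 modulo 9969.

43

3688^1 ≡ 3688 (mod 9969)
3688^2 ≡ 3688^2 = 13601344 ≡ 3628 (mod 9969)
3688^4 ≡ 3628^2 = 13162384 ≡ 3304 (mod 9969)
3688^8 ≡ 3304^2 = 10916416 ≡ 361 (mod 9969)
3688^16 ≡ 361^2 = 130321 ≡ 724 (mod 9969)
3688^32 ≡ 724^2 = 524176 ≡ 5788 (mod 9969)
3688^64 ≡ 5788^2 = 33500944 ≡ 5104 (mod 9969)
3688^128 ≡ 5104^2 = 26050816 ≡ 1819 (mod 9969)
3688^234 = 3688^128 · 3688^64 · 3688^32 · 3688^8 · 3688^2 ≡ 1819 · 5104 · 5788 · 361 · 3628 (mod 9969).
Accumulate the product:
1819 · 5104 = 9284176 ≡ 3037
3037 · 5788 = 17578156 ≡ 2809
2809 · 361 = 1014049 ≡ 7180
7180 · 3628 = 26049040 ≡ 43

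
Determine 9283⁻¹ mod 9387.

2437

Apply the Euclidean algorithm and back-substitute:
9387 = 1×9283 + 104
9283 = 89×104 + 27
104 = 3×27 + 23
27 = 1×23 + 4
23 = 5×4 + 3
4 = 1×3 + 1
3 = 3×1 + 0
gcd(9283, 9387) = 1, so the inverse exists.
Back-substitute for 1:
1 = 1×4 − 1×3
  = −1×23 + 6×4
  = 6×27 − 7×23
  = −7×104 + 27×27
  = 27×9283 − 2410×104
  = −2410×9387 + 2437×9283
So 9283⁻¹ ≡ 2437 (mod 9387).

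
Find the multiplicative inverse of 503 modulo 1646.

By the extended Euclidean algorithm:
1646 = 3·503 + 137
503 = 3·137 + 92
137 = 1·92 + 45
92 = 2·45 + 2
45 = 22·2 + 1
2 = 2·1 + 0
gcd(503, 1646) = 1, so the inverse exists.
Bézout: 1 = 246·1646 − 805·503.
So 503⁻¹ ≡ −805 ≡ 841 (mod 1646).

841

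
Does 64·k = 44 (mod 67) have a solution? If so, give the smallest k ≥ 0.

30

gcd(64, 67) = 1, so a unique solution mod 67 exists.
64⁻¹ ≡ 22 (mod 67).
k ≡ 22·44 ≡ 30 (mod 67).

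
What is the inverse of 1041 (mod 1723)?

Run the extended Euclidean algorithm:
1723 = 1×1041 + 682
1041 = 1×682 + 359
682 = 1×359 + 323
359 = 1×323 + 36
323 = 8×36 + 35
36 = 1×35 + 1
35 = 35×1 + 0
gcd(1041, 1723) = 1, so the inverse exists.
Back-substitute for 1:
1 = 1×36 − 1×35
  = −1×323 + 9×36
  = 9×359 − 10×323
  = −10×682 + 19×359
  = 19×1041 − 29×682
  = −29×1723 + 48×1041
So 1041⁻¹ ≡ 48 (mod 1723).

48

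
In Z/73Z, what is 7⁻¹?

21

Apply the Euclidean algorithm and back-substitute:
73 = 10*7 + 3
7 = 2*3 + 1
3 = 3*1 + 0
gcd(7, 73) = 1, so the inverse exists.
Bézout: 1 = −2*73 + 21*7.
So 7⁻¹ ≡ 21 (mod 73).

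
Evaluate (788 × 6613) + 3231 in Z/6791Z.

5578

788 × 6613 = 5211044 ≡ 2347 (mod 6791)
2347 + 3231 = 5578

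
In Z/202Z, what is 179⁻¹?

202 = 1·179 + 23
179 = 7·23 + 18
23 = 1·18 + 5
18 = 3·5 + 3
5 = 1·3 + 2
3 = 1·2 + 1
2 = 2·1 + 0
gcd(179, 202) = 1, so the inverse exists.
Back-substitute for 1:
1 = 1·3 − 1·2
  = −1·5 + 2·3
  = 2·18 − 7·5
  = −7·23 + 9·18
  = 9·179 − 70·23
  = −70·202 + 79·179
So 179⁻¹ ≡ 79 (mod 202).

79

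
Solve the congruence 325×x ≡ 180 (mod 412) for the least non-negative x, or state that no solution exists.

140

gcd(325, 412) = 1, so a unique solution mod 412 exists.
325⁻¹ ≡ 161 (mod 412).
x ≡ 161×180 ≡ 140 (mod 412).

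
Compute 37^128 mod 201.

37^1 ≡ 37 (mod 201)
37^2 ≡ 37^2 = 1369 ≡ 163 (mod 201)
37^4 ≡ 163^2 = 26569 ≡ 37 (mod 201)
37^8 ≡ 37^2 = 1369 ≡ 163 (mod 201)
37^16 ≡ 163^2 = 26569 ≡ 37 (mod 201)
37^32 ≡ 37^2 = 1369 ≡ 163 (mod 201)
37^64 ≡ 163^2 = 26569 ≡ 37 (mod 201)
37^128 ≡ 37^2 = 1369 ≡ 163 (mod 201)
So 37^128 ≡ 163 (mod 201).

163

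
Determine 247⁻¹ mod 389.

63

Apply the Euclidean algorithm and back-substitute:
389 = 1×247 + 142
247 = 1×142 + 105
142 = 1×105 + 37
105 = 2×37 + 31
37 = 1×31 + 6
31 = 5×6 + 1
6 = 6×1 + 0
gcd(247, 389) = 1, so the inverse exists.
Back-substitute for 1:
1 = 1×31 − 5×6
  = −5×37 + 6×31
  = 6×105 − 17×37
  = −17×142 + 23×105
  = 23×247 − 40×142
  = −40×389 + 63×247
So 247⁻¹ ≡ 63 (mod 389).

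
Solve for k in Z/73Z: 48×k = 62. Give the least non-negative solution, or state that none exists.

53

gcd(48, 73) = 1, so a unique solution mod 73 exists.
48⁻¹ ≡ 35 (mod 73).
k ≡ 35×62 ≡ 53 (mod 73).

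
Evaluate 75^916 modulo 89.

87

Using repeated squaring:
916 in binary is 1110010100, i.e. 916 = 512 + 256 + 128 + 16 + 4.
75^1 ≡ 75 (mod 89)
75^2 ≡ 75^2 = 5625 ≡ 18 (mod 89)
75^4 ≡ 18^2 = 324 ≡ 57 (mod 89)
75^8 ≡ 57^2 = 3249 ≡ 45 (mod 89)
75^16 ≡ 45^2 = 2025 ≡ 67 (mod 89)
75^32 ≡ 67^2 = 4489 ≡ 39 (mod 89)
75^64 ≡ 39^2 = 1521 ≡ 8 (mod 89)
75^128 ≡ 8^2 = 64 (mod 89)
75^256 ≡ 64^2 = 4096 ≡ 2 (mod 89)
75^512 ≡ 2^2 = 4 (mod 89)
75^916 = 75^512 * 75^256 * 75^128 * 75^16 * 75^4 ≡ 4 * 2 * 64 * 67 * 57 (mod 89).
Accumulate the product:
4 * 2 = 8
8 * 64 = 512 ≡ 67
67 * 67 = 4489 ≡ 39
39 * 57 = 2223 ≡ 87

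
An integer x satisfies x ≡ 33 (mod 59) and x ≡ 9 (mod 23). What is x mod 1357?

59⁻¹ mod 23: 59*16 ≡ 1 (mod 23), so 59⁻¹ ≡ 16.
x = 33 + 59*((9 − 33)*16 mod 23) = 33 + 59*7 = 446.
Check: 446 mod 59 = 33, 446 mod 23 = 9. ✓

446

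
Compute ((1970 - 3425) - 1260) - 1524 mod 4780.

1970 - 3425 = -1455 ≡ 3325 (mod 4780)
3325 - 1260 = 2065
2065 - 1524 = 541

541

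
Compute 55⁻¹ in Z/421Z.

222

421 = 7×55 + 36
55 = 1×36 + 19
36 = 1×19 + 17
19 = 1×17 + 2
17 = 8×2 + 1
2 = 2×1 + 0
gcd(55, 421) = 1, so the inverse exists.
Bézout: 1 = 26×421 − 199×55.
So 55⁻¹ ≡ −199 ≡ 222 (mod 421).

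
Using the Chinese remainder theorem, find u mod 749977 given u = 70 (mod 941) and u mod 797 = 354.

606074

941⁻¹ mod 797: 941×238 ≡ 1 (mod 797), so 941⁻¹ ≡ 238.
u = 70 + 941×((354 − 70)×238 mod 797) = 70 + 941×644 = 606074.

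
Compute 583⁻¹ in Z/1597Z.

767

Run the extended Euclidean algorithm:
1597 = 2*583 + 431
583 = 1*431 + 152
431 = 2*152 + 127
152 = 1*127 + 25
127 = 5*25 + 2
25 = 12*2 + 1
2 = 2*1 + 0
gcd(583, 1597) = 1, so the inverse exists.
Back-substitute for 1:
1 = 1*25 − 12*2
  = −12*127 + 61*25
  = 61*152 − 73*127
  = −73*431 + 207*152
  = 207*583 − 280*431
  = −280*1597 + 767*583
So 583⁻¹ ≡ 767 (mod 1597).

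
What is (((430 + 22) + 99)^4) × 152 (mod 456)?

430 + 22 = 452
452 + 99 = 551 ≡ 95 (mod 456)
(95)^4 ≡ 361 (mod 456)
361 × 152 = 54872 ≡ 152 (mod 456)

152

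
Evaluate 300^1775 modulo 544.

320

Compute successive squares:
1775 in binary is 11011101111, i.e. 1775 = 1024 + 512 + 128 + 64 + 32 + 8 + 4 + 2 + 1.
300^1 ≡ 300 (mod 544)
300^2 ≡ 300^2 = 90000 ≡ 240 (mod 544)
300^4 ≡ 240^2 = 57600 ≡ 480 (mod 544)
300^8 ≡ 480^2 = 230400 ≡ 288 (mod 544)
300^16 ≡ 288^2 = 82944 ≡ 256 (mod 544)
300^32 ≡ 256^2 = 65536 ≡ 256 (mod 544)
300^64 ≡ 256^2 = 65536 ≡ 256 (mod 544)
300^128 ≡ 256^2 = 65536 ≡ 256 (mod 544)
300^256 ≡ 256^2 = 65536 ≡ 256 (mod 544)
300^512 ≡ 256^2 = 65536 ≡ 256 (mod 544)
300^1024 ≡ 256^2 = 65536 ≡ 256 (mod 544)
300^1775 = 300^1024 * 300^512 * 300^128 * 300^64 * 300^32 * 300^8 * 300^4 * 300^2 * 300^1 ≡ 256 * 256 * 256 * 256 * 256 * 288 * 480 * 240 * 300 (mod 544).
Accumulate the product:
256 * 256 = 65536 ≡ 256
256 * 256 = 65536 ≡ 256
256 * 256 = 65536 ≡ 256
256 * 256 = 65536 ≡ 256
256 * 288 = 73728 ≡ 288
288 * 480 = 138240 ≡ 64
64 * 240 = 15360 ≡ 128
128 * 300 = 38400 ≡ 320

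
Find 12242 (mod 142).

30

12242 = 86*142 + 30, so 12242 ≡ 30 (mod 142).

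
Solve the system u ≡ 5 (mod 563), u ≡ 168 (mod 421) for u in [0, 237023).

563⁻¹ mod 421: 563·169 ≡ 1 (mod 421), so 563⁻¹ ≡ 169.
u = 5 + 563·((168 − 5)·169 mod 421) = 5 + 563·182 = 102471.

102471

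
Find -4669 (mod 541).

200

-4669 = -9*541 + 200, so -4669 ≡ 200 (mod 541).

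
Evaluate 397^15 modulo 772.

By square-and-multiply:
397^1 ≡ 397 (mod 772)
397^2 ≡ 397^2 = 157609 ≡ 121 (mod 772)
397^4 ≡ 121^2 = 14641 ≡ 745 (mod 772)
397^8 ≡ 745^2 = 555025 ≡ 729 (mod 772)
397^15 = 397^8 * 397^4 * 397^2 * 397^1 ≡ 729 * 745 * 121 * 397 (mod 772).
Accumulate the product:
729 * 745 = 543105 ≡ 389
389 * 121 = 47069 ≡ 749
749 * 397 = 297353 ≡ 133

133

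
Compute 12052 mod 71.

12052 = 169×71 + 53, so 12052 ≡ 53 (mod 71).

53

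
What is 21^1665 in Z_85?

21

1665 in binary is 11010000001, i.e. 1665 = 1024 + 512 + 128 + 1.
21^1 ≡ 21 (mod 85)
21^2 ≡ 21^2 = 441 ≡ 16 (mod 85)
21^4 ≡ 16^2 = 256 ≡ 1 (mod 85)
21^8 ≡ 1^2 = 1 (mod 85)
21^16 ≡ 1^2 = 1 (mod 85)
21^32 ≡ 1^2 = 1 (mod 85)
21^64 ≡ 1^2 = 1 (mod 85)
21^128 ≡ 1^2 = 1 (mod 85)
21^256 ≡ 1^2 = 1 (mod 85)
21^512 ≡ 1^2 = 1 (mod 85)
21^1024 ≡ 1^2 = 1 (mod 85)
21^1665 = 21^1024 × 21^512 × 21^128 × 21^1 ≡ 1 × 1 × 1 × 21 (mod 85).
Accumulate the product:
1 × 1 = 1
1 × 1 = 1
1 × 21 = 21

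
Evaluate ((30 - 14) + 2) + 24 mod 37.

30 - 14 = 16
16 + 2 = 18
18 + 24 = 42 ≡ 5 (mod 37)

5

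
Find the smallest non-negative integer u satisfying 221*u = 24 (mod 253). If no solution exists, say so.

gcd(221, 253) = 1, so a unique solution mod 253 exists.
221⁻¹ ≡ 166 (mod 253).
u ≡ 166*24 ≡ 189 (mod 253).

189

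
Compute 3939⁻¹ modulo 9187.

Run the extended Euclidean algorithm:
9187 = 2·3939 + 1309
3939 = 3·1309 + 12
1309 = 109·12 + 1
12 = 12·1 + 0
gcd(3939, 9187) = 1, so the inverse exists.
Back-substitute for 1:
1 = 1·1309 − 109·12
  = −109·3939 + 328·1309
  = 328·9187 − 765·3939
So 3939⁻¹ ≡ −765 ≡ 8422 (mod 9187).

8422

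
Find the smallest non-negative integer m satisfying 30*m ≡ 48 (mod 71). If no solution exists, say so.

gcd(30, 71) = 1, so a unique solution mod 71 exists.
30⁻¹ ≡ 45 (mod 71).
m ≡ 45*48 ≡ 30 (mod 71).

30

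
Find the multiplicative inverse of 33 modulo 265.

265 = 8×33 + 1
33 = 33×1 + 0
gcd(33, 265) = 1, so the inverse exists.
Back-substitute for 1:
1 = 1×265 − 8×33
So 33⁻¹ ≡ −8 ≡ 257 (mod 265).

257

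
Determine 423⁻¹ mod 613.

442

By the extended Euclidean algorithm:
613 = 1*423 + 190
423 = 2*190 + 43
190 = 4*43 + 18
43 = 2*18 + 7
18 = 2*7 + 4
7 = 1*4 + 3
4 = 1*3 + 1
3 = 3*1 + 0
gcd(423, 613) = 1, so the inverse exists.
Back-substitute for 1:
1 = 1*4 − 1*3
  = −1*7 + 2*4
  = 2*18 − 5*7
  = −5*43 + 12*18
  = 12*190 − 53*43
  = −53*423 + 118*190
  = 118*613 − 171*423
So 423⁻¹ ≡ −171 ≡ 442 (mod 613).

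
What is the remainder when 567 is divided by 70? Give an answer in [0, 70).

7

567 = 8×70 + 7, so 567 ≡ 7 (mod 70).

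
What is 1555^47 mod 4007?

2911

Using repeated squaring:
47 in binary is 101111, i.e. 47 = 32 + 8 + 4 + 2 + 1.
1555^1 ≡ 1555 (mod 4007)
1555^2 ≡ 1555^2 = 2418025 ≡ 1804 (mod 4007)
1555^4 ≡ 1804^2 = 3254416 ≡ 732 (mod 4007)
1555^8 ≡ 732^2 = 535824 ≡ 2893 (mod 4007)
1555^16 ≡ 2893^2 = 8369449 ≡ 2833 (mod 4007)
1555^32 ≡ 2833^2 = 8025889 ≡ 3875 (mod 4007)
1555^47 = 1555^32 × 1555^8 × 1555^4 × 1555^2 × 1555^1 ≡ 3875 × 2893 × 732 × 1804 × 1555 (mod 4007).
Accumulate the product:
3875 × 2893 = 11210375 ≡ 2796
2796 × 732 = 2046672 ≡ 3102
3102 × 1804 = 5596008 ≡ 2236
2236 × 1555 = 3476980 ≡ 2911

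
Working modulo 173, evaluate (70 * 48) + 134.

70 * 48 = 3360 ≡ 73 (mod 173)
73 + 134 = 207 ≡ 34 (mod 173)

34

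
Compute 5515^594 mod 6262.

594 in binary is 1001010010, i.e. 594 = 512 + 64 + 16 + 2.
5515^1 ≡ 5515 (mod 6262)
5515^2 ≡ 5515^2 = 30415225 ≡ 691 (mod 6262)
5515^4 ≡ 691^2 = 477481 ≡ 1569 (mod 6262)
5515^8 ≡ 1569^2 = 2461761 ≡ 795 (mod 6262)
5515^16 ≡ 795^2 = 632025 ≡ 5825 (mod 6262)
5515^32 ≡ 5825^2 = 33930625 ≡ 3109 (mod 6262)
5515^64 ≡ 3109^2 = 9665881 ≡ 3615 (mod 6262)
5515^128 ≡ 3615^2 = 13068225 ≡ 5693 (mod 6262)
5515^256 ≡ 5693^2 = 32410249 ≡ 4399 (mod 6262)
5515^512 ≡ 4399^2 = 19351201 ≡ 1621 (mod 6262)
5515^594 = 5515^512 × 5515^64 × 5515^16 × 5515^2 ≡ 1621 × 3615 × 5825 × 691 (mod 6262).
Accumulate the product:
1621 × 3615 = 5859915 ≡ 4945
4945 × 5825 = 28804625 ≡ 5687
5687 × 691 = 3929717 ≡ 3443

3443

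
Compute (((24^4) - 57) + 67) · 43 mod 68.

(24)^4 ≡ 4 (mod 68)
4 - 57 = -53 ≡ 15 (mod 68)
15 + 67 = 82 ≡ 14 (mod 68)
14 · 43 = 602 ≡ 58 (mod 68)

58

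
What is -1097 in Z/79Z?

-1097 = -14·79 + 9, so -1097 ≡ 9 (mod 79).

9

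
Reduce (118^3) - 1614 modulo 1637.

1144

(118)^3 ≡ 1121 (mod 1637)
1121 - 1614 = -493 ≡ 1144 (mod 1637)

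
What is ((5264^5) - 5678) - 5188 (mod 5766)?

(5264)^5 ≡ 3260 (mod 5766)
3260 - 5678 = -2418 ≡ 3348 (mod 5766)
3348 - 5188 = -1840 ≡ 3926 (mod 5766)

3926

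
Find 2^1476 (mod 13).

1

Compute successive squares:
1476 in binary is 10111000100, i.e. 1476 = 1024 + 256 + 128 + 64 + 4.
2^1 ≡ 2 (mod 13)
2^2 ≡ 2^2 = 4 (mod 13)
2^4 ≡ 4^2 = 16 ≡ 3 (mod 13)
2^8 ≡ 3^2 = 9 (mod 13)
2^16 ≡ 9^2 = 81 ≡ 3 (mod 13)
2^32 ≡ 3^2 = 9 (mod 13)
2^64 ≡ 9^2 = 81 ≡ 3 (mod 13)
2^128 ≡ 3^2 = 9 (mod 13)
2^256 ≡ 9^2 = 81 ≡ 3 (mod 13)
2^512 ≡ 3^2 = 9 (mod 13)
2^1024 ≡ 9^2 = 81 ≡ 3 (mod 13)
2^1476 = 2^1024 × 2^256 × 2^128 × 2^64 × 2^4 ≡ 3 × 3 × 9 × 3 × 3 (mod 13).
Accumulate the product:
3 × 3 = 9
9 × 9 = 81 ≡ 3
3 × 3 = 9
9 × 3 = 27 ≡ 1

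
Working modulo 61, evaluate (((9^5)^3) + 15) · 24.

18

(9)^5 ≡ 1 (mod 61)
(1)^3 ≡ 1 (mod 61)
1 + 15 = 16
16 · 24 = 384 ≡ 18 (mod 61)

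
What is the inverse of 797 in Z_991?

By the extended Euclidean algorithm:
991 = 1×797 + 194
797 = 4×194 + 21
194 = 9×21 + 5
21 = 4×5 + 1
5 = 5×1 + 0
gcd(797, 991) = 1, so the inverse exists.
Back-substitute for 1:
1 = 1×21 − 4×5
  = −4×194 + 37×21
  = 37×797 − 152×194
  = −152×991 + 189×797
So 797⁻¹ ≡ 189 (mod 991).

189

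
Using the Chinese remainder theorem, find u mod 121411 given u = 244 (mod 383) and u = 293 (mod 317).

35480

383⁻¹ mod 317: 383×293 ≡ 1 (mod 317), so 383⁻¹ ≡ 293.
u = 244 + 383×((293 − 244)×293 mod 317) = 244 + 383×92 = 35480.
Check: 35480 mod 383 = 244, 35480 mod 317 = 293. ✓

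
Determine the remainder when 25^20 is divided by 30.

25

By square-and-multiply:
20 in binary is 10100, i.e. 20 = 16 + 4.
25^1 ≡ 25 (mod 30)
25^2 ≡ 25^2 = 625 ≡ 25 (mod 30)
25^4 ≡ 25^2 = 625 ≡ 25 (mod 30)
25^8 ≡ 25^2 = 625 ≡ 25 (mod 30)
25^16 ≡ 25^2 = 625 ≡ 25 (mod 30)
25^20 = 25^16 * 25^4 ≡ 25 * 25 (mod 30).
25 * 25 = 625 ≡ 25 (mod 30).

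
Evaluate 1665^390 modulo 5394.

2667

By square-and-multiply:
390 in binary is 110000110, i.e. 390 = 256 + 128 + 4 + 2.
1665^1 ≡ 1665 (mod 5394)
1665^2 ≡ 1665^2 = 2772225 ≡ 5103 (mod 5394)
1665^4 ≡ 5103^2 = 26040609 ≡ 3771 (mod 5394)
1665^8 ≡ 3771^2 = 14220441 ≡ 1857 (mod 5394)
1665^16 ≡ 1857^2 = 3448449 ≡ 1683 (mod 5394)
1665^32 ≡ 1683^2 = 2832489 ≡ 639 (mod 5394)
1665^64 ≡ 639^2 = 408321 ≡ 3771 (mod 5394)
1665^128 ≡ 3771^2 = 14220441 ≡ 1857 (mod 5394)
1665^256 ≡ 1857^2 = 3448449 ≡ 1683 (mod 5394)
1665^390 = 1665^256 · 1665^128 · 1665^4 · 1665^2 ≡ 1683 · 1857 · 3771 · 5103 (mod 5394).
Accumulate the product:
1683 · 1857 = 3125331 ≡ 2205
2205 · 3771 = 8315055 ≡ 2901
2901 · 5103 = 14803803 ≡ 2667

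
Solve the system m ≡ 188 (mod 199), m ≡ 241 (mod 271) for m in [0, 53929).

26257

199⁻¹ mod 271: 199*207 ≡ 1 (mod 271), so 199⁻¹ ≡ 207.
m = 188 + 199*((241 − 188)*207 mod 271) = 188 + 199*131 = 26257.
Check: 26257 mod 199 = 188, 26257 mod 271 = 241. ✓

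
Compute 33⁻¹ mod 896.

353

896 = 27×33 + 5
33 = 6×5 + 3
5 = 1×3 + 2
3 = 1×2 + 1
2 = 2×1 + 0
gcd(33, 896) = 1, so the inverse exists.
Back-substitute for 1:
1 = 1×3 − 1×2
  = −1×5 + 2×3
  = 2×33 − 13×5
  = −13×896 + 353×33
So 33⁻¹ ≡ 353 (mod 896).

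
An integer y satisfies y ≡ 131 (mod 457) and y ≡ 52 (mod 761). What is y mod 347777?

83762

457⁻¹ mod 761: 457*383 ≡ 1 (mod 761), so 457⁻¹ ≡ 383.
y = 131 + 457*((52 − 131)*383 mod 761) = 131 + 457*183 = 83762.
Check: 83762 mod 457 = 131, 83762 mod 761 = 52. ✓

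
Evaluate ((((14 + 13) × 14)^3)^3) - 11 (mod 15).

7

14 + 13 = 27 ≡ 12 (mod 15)
12 × 14 = 168 ≡ 3 (mod 15)
(3)^3 ≡ 12 (mod 15)
(12)^3 ≡ 3 (mod 15)
3 - 11 = -8 ≡ 7 (mod 15)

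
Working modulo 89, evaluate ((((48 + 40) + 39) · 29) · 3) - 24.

78

48 + 40 = 88
88 + 39 = 127 ≡ 38 (mod 89)
38 · 29 = 1102 ≡ 34 (mod 89)
34 · 3 = 102 ≡ 13 (mod 89)
13 - 24 = -11 ≡ 78 (mod 89)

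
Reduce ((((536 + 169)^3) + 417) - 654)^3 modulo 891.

536 + 169 = 705
(705)^3 ≡ 837 (mod 891)
837 + 417 = 1254 ≡ 363 (mod 891)
363 - 654 = -291 ≡ 600 (mod 891)
(600)^3 ≡ 216 (mod 891)

216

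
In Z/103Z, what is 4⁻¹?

26

Apply the Euclidean algorithm and back-substitute:
103 = 25×4 + 3
4 = 1×3 + 1
3 = 3×1 + 0
gcd(4, 103) = 1, so the inverse exists.
Bézout: 1 = −1×103 + 26×4.
So 4⁻¹ ≡ 26 (mod 103).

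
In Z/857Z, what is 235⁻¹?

62

Run the extended Euclidean algorithm:
857 = 3·235 + 152
235 = 1·152 + 83
152 = 1·83 + 69
83 = 1·69 + 14
69 = 4·14 + 13
14 = 1·13 + 1
13 = 13·1 + 0
gcd(235, 857) = 1, so the inverse exists.
Bézout: 1 = −17·857 + 62·235.
So 235⁻¹ ≡ 62 (mod 857).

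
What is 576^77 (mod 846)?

576^1 ≡ 576 (mod 846)
576^2 ≡ 576^2 = 331776 ≡ 144 (mod 846)
576^4 ≡ 144^2 = 20736 ≡ 432 (mod 846)
576^8 ≡ 432^2 = 186624 ≡ 504 (mod 846)
576^16 ≡ 504^2 = 254016 ≡ 216 (mod 846)
576^32 ≡ 216^2 = 46656 ≡ 126 (mod 846)
576^64 ≡ 126^2 = 15876 ≡ 648 (mod 846)
576^77 = 576^64 * 576^8 * 576^4 * 576^1 ≡ 648 * 504 * 432 * 576 (mod 846).
Accumulate the product:
648 * 504 = 326592 ≡ 36
36 * 432 = 15552 ≡ 324
324 * 576 = 186624 ≡ 504

504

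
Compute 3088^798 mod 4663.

1208

798 in binary is 1100011110, i.e. 798 = 512 + 256 + 16 + 8 + 4 + 2.
3088^1 ≡ 3088 (mod 4663)
3088^2 ≡ 3088^2 = 9535744 ≡ 4572 (mod 4663)
3088^4 ≡ 4572^2 = 20903184 ≡ 3618 (mod 4663)
3088^8 ≡ 3618^2 = 13089924 ≡ 883 (mod 4663)
3088^16 ≡ 883^2 = 779689 ≡ 968 (mod 4663)
3088^32 ≡ 968^2 = 937024 ≡ 4424 (mod 4663)
3088^64 ≡ 4424^2 = 19571776 ≡ 1165 (mod 4663)
3088^128 ≡ 1165^2 = 1357225 ≡ 292 (mod 4663)
3088^256 ≡ 292^2 = 85264 ≡ 1330 (mod 4663)
3088^512 ≡ 1330^2 = 1768900 ≡ 1623 (mod 4663)
3088^798 = 3088^512 * 3088^256 * 3088^16 * 3088^8 * 3088^4 * 3088^2 ≡ 1623 * 1330 * 968 * 883 * 3618 * 4572 (mod 4663).
Accumulate the product:
1623 * 1330 = 2158590 ≡ 4284
4284 * 968 = 4146912 ≡ 1505
1505 * 883 = 1328915 ≡ 4623
4623 * 3618 = 16726014 ≡ 4496
4496 * 4572 = 20555712 ≡ 1208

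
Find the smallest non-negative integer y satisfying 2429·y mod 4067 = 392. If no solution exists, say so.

gcd(2429, 4067) = 7, and 7 | 392, so solutions exist.
Divide through by 7: 347·y ≡ 56 (mod 581).
347⁻¹ ≡ 72 (mod 581).
y ≡ 72·56 ≡ 546 (mod 581).
The smallest non-negative solution is y = 546.

546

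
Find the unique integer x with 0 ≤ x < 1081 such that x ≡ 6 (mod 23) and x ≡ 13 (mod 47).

23⁻¹ mod 47: 23*45 ≡ 1 (mod 47), so 23⁻¹ ≡ 45.
x = 6 + 23*((13 − 6)*45 mod 47) = 6 + 23*33 = 765.
Check: 765 mod 23 = 6, 765 mod 47 = 13. ✓

765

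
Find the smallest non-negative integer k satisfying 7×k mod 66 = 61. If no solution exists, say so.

gcd(7, 66) = 1, so a unique solution mod 66 exists.
7⁻¹ ≡ 19 (mod 66).
k ≡ 19×61 ≡ 37 (mod 66).

37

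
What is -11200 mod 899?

-11200 = -13*899 + 487, so -11200 ≡ 487 (mod 899).

487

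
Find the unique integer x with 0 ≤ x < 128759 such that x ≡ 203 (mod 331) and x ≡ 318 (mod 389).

90566

331⁻¹ mod 389: 331*114 ≡ 1 (mod 389), so 331⁻¹ ≡ 114.
x = 203 + 331*((318 − 203)*114 mod 389) = 203 + 331*273 = 90566.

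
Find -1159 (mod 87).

59

-1159 = -14*87 + 59, so -1159 ≡ 59 (mod 87).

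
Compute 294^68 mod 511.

105

68 in binary is 1000100, i.e. 68 = 64 + 4.
294^1 ≡ 294 (mod 511)
294^2 ≡ 294^2 = 86436 ≡ 77 (mod 511)
294^4 ≡ 77^2 = 5929 ≡ 308 (mod 511)
294^8 ≡ 308^2 = 94864 ≡ 329 (mod 511)
294^16 ≡ 329^2 = 108241 ≡ 420 (mod 511)
294^32 ≡ 420^2 = 176400 ≡ 105 (mod 511)
294^64 ≡ 105^2 = 11025 ≡ 294 (mod 511)
294^68 = 294^64 · 294^4 ≡ 294 · 308 (mod 511).
294 · 308 = 90552 ≡ 105 (mod 511).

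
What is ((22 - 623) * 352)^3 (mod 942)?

500

22 - 623 = -601 ≡ 341 (mod 942)
341 * 352 = 120032 ≡ 398 (mod 942)
(398)^3 ≡ 500 (mod 942)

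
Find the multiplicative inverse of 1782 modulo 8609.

By the extended Euclidean algorithm:
8609 = 4×1782 + 1481
1782 = 1×1481 + 301
1481 = 4×301 + 277
301 = 1×277 + 24
277 = 11×24 + 13
24 = 1×13 + 11
13 = 1×11 + 2
11 = 5×2 + 1
2 = 2×1 + 0
gcd(1782, 8609) = 1, so the inverse exists.
Back-substitute for 1:
1 = 1×11 − 5×2
  = −5×13 + 6×11
  = 6×24 − 11×13
  = −11×277 + 127×24
  = 127×301 − 138×277
  = −138×1481 + 679×301
  = 679×1782 − 817×1481
  = −817×8609 + 3947×1782
So 1782⁻¹ ≡ 3947 (mod 8609).

3947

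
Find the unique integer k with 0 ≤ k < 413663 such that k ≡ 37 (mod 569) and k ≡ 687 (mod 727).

233327

569⁻¹ mod 727: 569×23 ≡ 1 (mod 727), so 569⁻¹ ≡ 23.
k = 37 + 569×((687 − 37)×23 mod 727) = 37 + 569×410 = 233327.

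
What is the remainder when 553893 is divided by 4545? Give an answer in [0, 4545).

3948

553893 = 121*4545 + 3948, so 553893 ≡ 3948 (mod 4545).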